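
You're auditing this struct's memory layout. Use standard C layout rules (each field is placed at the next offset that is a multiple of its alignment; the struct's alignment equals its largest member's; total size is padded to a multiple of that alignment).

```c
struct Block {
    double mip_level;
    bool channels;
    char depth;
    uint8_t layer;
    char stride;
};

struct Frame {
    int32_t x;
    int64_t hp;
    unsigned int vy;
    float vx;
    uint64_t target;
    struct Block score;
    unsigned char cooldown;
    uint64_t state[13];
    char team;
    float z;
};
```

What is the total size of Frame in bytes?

Block: @0: mip_level [8B, align 8] → 8; @8: channels [1B, align 1] → 9; @9: depth [1B, align 1] → 10; @10: layer [1B, align 1] → 11; @11: stride [1B, align 1] → 12; +4 tail pad (align 8); size 16, align 8
@0: x [4B, align 4] → 4
+4 pad (align 8)
@8: hp [8B, align 8] → 16
@16: vy [4B, align 4] → 20
@20: vx [4B, align 4] → 24
@24: target [8B, align 8] → 32
@32: score [16B, align 8] → 48
@48: cooldown [1B, align 1] → 49
+7 pad (align 8)
@56: state [104B, align 8] → 160
@160: team [1B, align 1] → 161
+3 pad (align 4)
@164: z [4B, align 4] → 168
size 168, align 8

168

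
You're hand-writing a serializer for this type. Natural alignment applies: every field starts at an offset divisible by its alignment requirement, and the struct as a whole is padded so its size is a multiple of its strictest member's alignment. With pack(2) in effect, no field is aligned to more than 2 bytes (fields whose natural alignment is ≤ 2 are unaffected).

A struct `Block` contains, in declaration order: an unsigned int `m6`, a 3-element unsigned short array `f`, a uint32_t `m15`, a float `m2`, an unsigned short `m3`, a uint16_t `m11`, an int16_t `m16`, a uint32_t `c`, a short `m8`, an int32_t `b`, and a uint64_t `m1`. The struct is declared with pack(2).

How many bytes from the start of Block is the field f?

4

m6 at 0 (size 4, align 2) → ends 4
f at 4 (size 6, align 2) → ends 10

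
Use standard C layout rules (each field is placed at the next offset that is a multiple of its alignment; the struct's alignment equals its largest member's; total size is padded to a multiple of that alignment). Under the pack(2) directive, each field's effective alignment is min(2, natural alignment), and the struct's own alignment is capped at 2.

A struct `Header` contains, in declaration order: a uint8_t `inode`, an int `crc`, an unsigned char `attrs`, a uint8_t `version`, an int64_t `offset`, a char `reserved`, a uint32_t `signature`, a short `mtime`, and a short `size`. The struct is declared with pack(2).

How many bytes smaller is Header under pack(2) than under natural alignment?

14

natural layout:
  @0: inode [1B, align 1] → 1
  +3 pad (align 4)
  @4: crc [4B, align 4] → 8
  @8: attrs [1B, align 1] → 9
  @9: version [1B, align 1] → 10
  +6 pad (align 8)
  @16: offset [8B, align 8] → 24
  @24: reserved [1B, align 1] → 25
  +3 pad (align 4)
  @28: signature [4B, align 4] → 32
  @32: mtime [2B, align 2] → 34
  @34: size [2B, align 2] → 36
  +4 tail pad (align 8)
  size 40, align 8
packed(2) layout:
  @0: inode [1B, align 1] → 1
  +1 pad (align 2)
  @2: crc [4B, align 2] → 6
  @6: attrs [1B, align 1] → 7
  @7: version [1B, align 1] → 8
  @8: offset [8B, align 2] → 16
  @16: reserved [1B, align 1] → 17
  +1 pad (align 2)
  @18: signature [4B, align 2] → 22
  @22: mtime [2B, align 2] → 24
  @24: size [2B, align 2] → 26
  size 26, align 2
40 − 26 = 14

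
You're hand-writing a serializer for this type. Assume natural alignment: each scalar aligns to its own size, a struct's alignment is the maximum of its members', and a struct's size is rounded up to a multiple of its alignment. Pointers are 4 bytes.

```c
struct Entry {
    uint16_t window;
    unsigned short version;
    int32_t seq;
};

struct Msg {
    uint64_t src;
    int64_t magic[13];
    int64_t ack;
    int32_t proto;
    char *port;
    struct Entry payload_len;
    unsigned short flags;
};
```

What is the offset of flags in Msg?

Entry: @0: window [2B, align 2] → 2; @2: version [2B, align 2] → 4; @4: seq [4B, align 4] → 8; size 8, align 4
@0: src [8B, align 8] → 8
@8: magic [104B, align 8] → 112
@112: ack [8B, align 8] → 120
@120: proto [4B, align 4] → 124
@124: port [4B, align 4] → 128
@128: payload_len [8B, align 4] → 136
@136: flags [2B, align 2] → 138

136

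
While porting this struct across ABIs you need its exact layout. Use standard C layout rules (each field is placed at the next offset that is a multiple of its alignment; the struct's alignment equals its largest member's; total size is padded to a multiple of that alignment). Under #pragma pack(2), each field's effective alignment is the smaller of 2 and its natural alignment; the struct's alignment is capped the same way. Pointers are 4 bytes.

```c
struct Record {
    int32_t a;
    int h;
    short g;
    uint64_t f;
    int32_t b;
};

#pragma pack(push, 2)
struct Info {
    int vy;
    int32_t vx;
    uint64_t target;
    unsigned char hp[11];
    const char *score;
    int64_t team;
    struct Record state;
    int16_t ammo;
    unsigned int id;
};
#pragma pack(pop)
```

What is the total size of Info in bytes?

78 bytes

Record: 0..4  a  (4B, 4-aligned); 4..8  h  (4B, 4-aligned); 8..10  g  (2B, 2-aligned); 10..16  -- padding (6B); 16..24  f  (8B, 8-aligned); 24..28  b  (4B, 4-aligned); 28..32  -- tail padding (4B); sizeof = 32, alignof = 8
0..4  vy  (4B, 2-aligned)
4..8  vx  (4B, 2-aligned)
8..16  target  (8B, 2-aligned)
16..27  hp  (11B, 1-aligned)
27..28  -- padding (1B)
28..32  score  (4B, 2-aligned)
32..40  team  (8B, 2-aligned)
40..72  state  (32B, 2-aligned)
72..74  ammo  (2B, 2-aligned)
74..78  id  (4B, 2-aligned)
sizeof = 78, alignof = 2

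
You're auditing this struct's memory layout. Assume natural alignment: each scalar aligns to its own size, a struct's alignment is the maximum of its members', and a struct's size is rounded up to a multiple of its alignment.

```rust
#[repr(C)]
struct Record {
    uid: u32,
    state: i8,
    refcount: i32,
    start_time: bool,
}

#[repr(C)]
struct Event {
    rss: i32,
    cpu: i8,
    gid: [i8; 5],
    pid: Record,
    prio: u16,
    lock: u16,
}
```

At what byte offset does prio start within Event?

28

Record: @0: uid [4B, align 4] → 4; @4: state [1B, align 1] → 5; +3 pad (align 4); @8: refcount [4B, align 4] → 12; @12: start_time [1B, align 1] → 13; +3 tail pad (align 4); size 16, align 4
@0: rss [4B, align 4] → 4
@4: cpu [1B, align 1] → 5
@5: gid [5B, align 1] → 10
+2 pad (align 4)
@12: pid [16B, align 4] → 28
@28: prio [2B, align 2] → 30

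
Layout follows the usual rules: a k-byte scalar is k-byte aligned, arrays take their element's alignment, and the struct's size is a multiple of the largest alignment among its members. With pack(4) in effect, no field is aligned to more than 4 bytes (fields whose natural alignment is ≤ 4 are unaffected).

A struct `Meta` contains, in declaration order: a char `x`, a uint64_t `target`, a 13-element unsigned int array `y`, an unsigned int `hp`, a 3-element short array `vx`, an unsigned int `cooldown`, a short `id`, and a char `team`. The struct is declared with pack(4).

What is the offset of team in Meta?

@0: x [1B, align 1] → 1
+3 pad (align 4)
@4: target [8B, align 4] → 12
@12: y [52B, align 4] → 64
@64: hp [4B, align 4] → 68
@68: vx [6B, align 2] → 74
+2 pad (align 4)
@76: cooldown [4B, align 4] → 80
@80: id [2B, align 2] → 82
@82: team [1B, align 1] → 83

82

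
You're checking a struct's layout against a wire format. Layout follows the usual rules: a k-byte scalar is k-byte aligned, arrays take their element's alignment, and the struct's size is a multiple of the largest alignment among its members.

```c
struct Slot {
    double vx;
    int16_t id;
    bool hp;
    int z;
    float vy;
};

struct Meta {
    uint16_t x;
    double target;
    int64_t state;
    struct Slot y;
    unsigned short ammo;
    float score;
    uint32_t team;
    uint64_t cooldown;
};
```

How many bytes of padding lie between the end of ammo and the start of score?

2

Slot: vx at 0 (size 8, align 8) → ends 8; id at 8 (size 2, align 2) → ends 10; hp at 10 (size 1, align 1) → ends 11; pad 1 to align 4 for z; z at 12 (size 4, align 4) → ends 16; vy at 16 (size 4, align 4) → ends 20; tail pad 4 to reach multiple of 8; total 24 bytes, alignment 8
x at 0 (size 2, align 2) → ends 2
pad 6 to align 8 for target
target at 8 (size 8, align 8) → ends 16
state at 16 (size 8, align 8) → ends 24
y at 24 (size 24, align 8) → ends 48
ammo at 48 (size 2, align 2) → ends 50
pad 2 to align 4 for score
score at 52 (size 4, align 4) → ends 56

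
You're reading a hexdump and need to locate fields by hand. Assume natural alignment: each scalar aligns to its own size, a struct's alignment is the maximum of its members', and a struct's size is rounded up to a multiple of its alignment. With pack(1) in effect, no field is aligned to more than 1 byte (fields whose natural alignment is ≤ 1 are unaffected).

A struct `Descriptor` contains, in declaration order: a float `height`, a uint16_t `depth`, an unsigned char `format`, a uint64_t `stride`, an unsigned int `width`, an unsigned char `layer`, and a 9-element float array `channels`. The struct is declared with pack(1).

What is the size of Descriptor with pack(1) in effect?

56

0..4  height  (4B, 1-aligned)
4..6  depth  (2B, 1-aligned)
6..7  format  (1B, 1-aligned)
7..15  stride  (8B, 1-aligned)
15..19  width  (4B, 1-aligned)
19..20  layer  (1B, 1-aligned)
20..56  channels  (36B, 1-aligned)
sizeof = 56, alignof = 1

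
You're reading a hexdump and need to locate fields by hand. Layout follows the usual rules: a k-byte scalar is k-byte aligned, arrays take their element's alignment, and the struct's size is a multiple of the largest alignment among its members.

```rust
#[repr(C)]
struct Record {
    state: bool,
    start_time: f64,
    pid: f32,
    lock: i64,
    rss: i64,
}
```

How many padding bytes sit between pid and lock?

4

state at 0 (size 1, align 1) → ends 1
pad 7 to align 8 for start_time
start_time at 8 (size 8, align 8) → ends 16
pid at 16 (size 4, align 4) → ends 20
pad 4 to align 8 for lock
lock at 24 (size 8, align 8) → ends 32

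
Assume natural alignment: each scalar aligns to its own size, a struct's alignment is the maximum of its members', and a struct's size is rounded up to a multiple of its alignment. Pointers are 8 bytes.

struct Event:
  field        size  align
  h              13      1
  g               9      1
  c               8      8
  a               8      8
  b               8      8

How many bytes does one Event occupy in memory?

48

@0: h [13B, align 1] → 13
@13: g [9B, align 1] → 22
+2 pad (align 8)
@24: c [8B, align 8] → 32
@32: a [8B, align 8] → 40
@40: b [8B, align 8] → 48
size 48, align 8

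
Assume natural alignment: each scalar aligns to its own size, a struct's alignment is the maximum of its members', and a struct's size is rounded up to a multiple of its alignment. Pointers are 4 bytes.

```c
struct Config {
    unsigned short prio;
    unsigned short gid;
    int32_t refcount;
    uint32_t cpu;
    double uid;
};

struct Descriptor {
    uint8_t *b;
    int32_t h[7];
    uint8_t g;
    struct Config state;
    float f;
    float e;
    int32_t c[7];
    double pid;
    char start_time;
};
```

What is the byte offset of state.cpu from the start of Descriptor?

Config: prio at 0 (size 2, align 2) → ends 2; gid at 2 (size 2, align 2) → ends 4; refcount at 4 (size 4, align 4) → ends 8; cpu at 8 (size 4, align 4) → ends 12; pad 4 to align 8 for uid; uid at 16 (size 8, align 8) → ends 24; total 24 bytes, alignment 8
b at 0 (size 4, align 4) → ends 4
h at 4 (size 28, align 4) → ends 32
g at 32 (size 1, align 1) → ends 33
pad 7 to align 8 for state
state at 40 (size 24, align 8) → ends 64
within Config: cpu at 8
40 + 8 = 48

48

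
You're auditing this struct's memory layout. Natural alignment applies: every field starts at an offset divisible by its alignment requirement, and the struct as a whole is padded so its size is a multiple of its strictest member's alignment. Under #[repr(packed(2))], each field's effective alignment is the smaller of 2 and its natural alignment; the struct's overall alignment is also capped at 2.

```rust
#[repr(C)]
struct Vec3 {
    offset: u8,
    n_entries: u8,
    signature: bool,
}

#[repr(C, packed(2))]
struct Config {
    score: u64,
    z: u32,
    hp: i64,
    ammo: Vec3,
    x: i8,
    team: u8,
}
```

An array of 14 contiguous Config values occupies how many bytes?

364

Vec3: 0..1  offset  (1B, 1-aligned); 1..2  n_entries  (1B, 1-aligned); 2..3  signature  (1B, 1-aligned); sizeof = 3, alignof = 1
0..8  score  (8B, 2-aligned)
8..12  z  (4B, 2-aligned)
12..20  hp  (8B, 2-aligned)
20..23  ammo  (3B, 1-aligned)
23..24  x  (1B, 1-aligned)
24..25  team  (1B, 1-aligned)
25..26  -- tail padding (1B)
sizeof = 26, alignof = 2
array of 14: 14 × 26 = 364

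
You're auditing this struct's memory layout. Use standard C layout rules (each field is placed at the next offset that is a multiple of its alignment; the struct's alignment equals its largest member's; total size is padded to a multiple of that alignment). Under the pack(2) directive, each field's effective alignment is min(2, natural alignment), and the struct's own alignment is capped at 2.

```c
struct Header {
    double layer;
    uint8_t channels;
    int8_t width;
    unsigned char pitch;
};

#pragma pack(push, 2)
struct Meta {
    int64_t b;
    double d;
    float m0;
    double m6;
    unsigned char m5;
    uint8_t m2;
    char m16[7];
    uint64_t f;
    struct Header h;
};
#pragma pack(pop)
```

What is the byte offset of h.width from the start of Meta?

Header: @0: layer [8B, align 8] → 8; @8: channels [1B, align 1] → 9; @9: width [1B, align 1] → 10; @10: pitch [1B, align 1] → 11; +5 tail pad (align 8); size 16, align 8
@0: b [8B, align 2] → 8
@8: d [8B, align 2] → 16
@16: m0 [4B, align 2] → 20
@20: m6 [8B, align 2] → 28
@28: m5 [1B, align 1] → 29
@29: m2 [1B, align 1] → 30
@30: m16 [7B, align 1] → 37
+1 pad (align 2)
@38: f [8B, align 2] → 46
@46: h [16B, align 2] → 62
within Header: width at 9
46 + 9 = 55

55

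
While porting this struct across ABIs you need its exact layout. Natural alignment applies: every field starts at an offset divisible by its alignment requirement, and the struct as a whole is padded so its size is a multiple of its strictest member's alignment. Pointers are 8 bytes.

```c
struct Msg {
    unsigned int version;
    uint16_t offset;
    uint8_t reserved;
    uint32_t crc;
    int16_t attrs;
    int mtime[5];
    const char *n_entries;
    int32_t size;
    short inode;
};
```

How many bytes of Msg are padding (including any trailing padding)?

version at 0 (size 4, align 4) → ends 4
offset at 4 (size 2, align 2) → ends 6
reserved at 6 (size 1, align 1) → ends 7
pad 1 to align 4 for crc
crc at 8 (size 4, align 4) → ends 12
attrs at 12 (size 2, align 2) → ends 14
pad 2 to align 4 for mtime
mtime at 16 (size 20, align 4) → ends 36
pad 4 to align 8 for n_entries
n_entries at 40 (size 8, align 8) → ends 48
size at 48 (size 4, align 4) → ends 52
inode at 52 (size 2, align 2) → ends 54
tail pad 2 to reach multiple of 8
total 56 bytes, alignment 8
data bytes 47, size 56 → padding 9

9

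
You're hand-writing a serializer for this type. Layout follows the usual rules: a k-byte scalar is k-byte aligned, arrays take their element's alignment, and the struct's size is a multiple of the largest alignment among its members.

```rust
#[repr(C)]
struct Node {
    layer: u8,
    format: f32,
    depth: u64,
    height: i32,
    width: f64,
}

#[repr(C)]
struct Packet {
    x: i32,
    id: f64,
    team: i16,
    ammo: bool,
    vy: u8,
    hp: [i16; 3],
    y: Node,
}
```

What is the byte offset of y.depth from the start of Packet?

Node: 0..1  layer  (1B, 1-aligned); 1..4  -- padding (3B); 4..8  format  (4B, 4-aligned); 8..16  depth  (8B, 8-aligned); 16..20  height  (4B, 4-aligned); 20..24  -- padding (4B); 24..32  width  (8B, 8-aligned); sizeof = 32, alignof = 8
0..4  x  (4B, 4-aligned)
4..8  -- padding (4B)
8..16  id  (8B, 8-aligned)
16..18  team  (2B, 2-aligned)
18..19  ammo  (1B, 1-aligned)
19..20  vy  (1B, 1-aligned)
20..26  hp  (6B, 2-aligned)
26..32  -- padding (6B)
32..64  y  (32B, 8-aligned)
within Node: depth at 8
32 + 8 = 40

40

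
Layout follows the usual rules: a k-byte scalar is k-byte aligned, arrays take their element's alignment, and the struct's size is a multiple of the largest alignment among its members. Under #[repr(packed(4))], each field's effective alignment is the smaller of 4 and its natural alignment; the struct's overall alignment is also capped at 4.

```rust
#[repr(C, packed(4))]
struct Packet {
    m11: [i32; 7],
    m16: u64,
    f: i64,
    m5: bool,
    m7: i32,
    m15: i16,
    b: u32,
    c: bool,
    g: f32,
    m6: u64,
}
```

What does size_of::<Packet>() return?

76 bytes

@0: m11 [28B, align 4] → 28
@28: m16 [8B, align 4] → 36
@36: f [8B, align 4] → 44
@44: m5 [1B, align 1] → 45
+3 pad (align 4)
@48: m7 [4B, align 4] → 52
@52: m15 [2B, align 2] → 54
+2 pad (align 4)
@56: b [4B, align 4] → 60
@60: c [1B, align 1] → 61
+3 pad (align 4)
@64: g [4B, align 4] → 68
@68: m6 [8B, align 4] → 76
size 76, align 4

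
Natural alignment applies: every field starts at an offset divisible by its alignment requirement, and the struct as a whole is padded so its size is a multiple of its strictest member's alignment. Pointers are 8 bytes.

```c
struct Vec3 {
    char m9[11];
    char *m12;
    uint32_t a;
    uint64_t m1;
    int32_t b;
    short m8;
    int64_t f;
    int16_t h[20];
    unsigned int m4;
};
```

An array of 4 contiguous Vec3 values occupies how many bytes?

416

@0: m9 [11B, align 1] → 11
+5 pad (align 8)
@16: m12 [8B, align 8] → 24
@24: a [4B, align 4] → 28
+4 pad (align 8)
@32: m1 [8B, align 8] → 40
@40: b [4B, align 4] → 44
@44: m8 [2B, align 2] → 46
+2 pad (align 8)
@48: f [8B, align 8] → 56
@56: h [40B, align 2] → 96
@96: m4 [4B, align 4] → 100
+4 tail pad (align 8)
size 104, align 8
array of 4: 4 × 104 = 416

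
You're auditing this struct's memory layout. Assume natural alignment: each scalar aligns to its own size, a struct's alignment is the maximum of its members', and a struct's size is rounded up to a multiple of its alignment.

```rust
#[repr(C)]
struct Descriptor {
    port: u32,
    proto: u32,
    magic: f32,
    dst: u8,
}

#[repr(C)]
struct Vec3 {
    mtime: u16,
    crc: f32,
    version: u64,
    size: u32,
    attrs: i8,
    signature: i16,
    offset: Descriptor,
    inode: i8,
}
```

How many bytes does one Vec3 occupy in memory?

Descriptor: 0..4  port  (4B, 4-aligned); 4..8  proto  (4B, 4-aligned); 8..12  magic  (4B, 4-aligned); 12..13  dst  (1B, 1-aligned); 13..16  -- tail padding (3B); sizeof = 16, alignof = 4
0..2  mtime  (2B, 2-aligned)
2..4  -- padding (2B)
4..8  crc  (4B, 4-aligned)
8..16  version  (8B, 8-aligned)
16..20  size  (4B, 4-aligned)
20..21  attrs  (1B, 1-aligned)
21..22  -- padding (1B)
22..24  signature  (2B, 2-aligned)
24..40  offset  (16B, 4-aligned)
40..41  inode  (1B, 1-aligned)
41..48  -- tail padding (7B)
sizeof = 48, alignof = 8

48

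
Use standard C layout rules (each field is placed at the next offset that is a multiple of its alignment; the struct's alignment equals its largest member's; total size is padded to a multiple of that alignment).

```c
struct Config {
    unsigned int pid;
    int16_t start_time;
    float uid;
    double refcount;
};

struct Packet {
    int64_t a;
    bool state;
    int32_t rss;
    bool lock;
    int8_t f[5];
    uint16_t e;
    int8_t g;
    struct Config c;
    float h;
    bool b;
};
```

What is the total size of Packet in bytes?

Config: 0..4  pid  (4B, 4-aligned); 4..6  start_time  (2B, 2-aligned); 6..8  -- padding (2B); 8..12  uid  (4B, 4-aligned); 12..16  -- padding (4B); 16..24  refcount  (8B, 8-aligned); sizeof = 24, alignof = 8
0..8  a  (8B, 8-aligned)
8..9  state  (1B, 1-aligned)
9..12  -- padding (3B)
12..16  rss  (4B, 4-aligned)
16..17  lock  (1B, 1-aligned)
17..22  f  (5B, 1-aligned)
22..24  e  (2B, 2-aligned)
24..25  g  (1B, 1-aligned)
25..32  -- padding (7B)
32..56  c  (24B, 8-aligned)
56..60  h  (4B, 4-aligned)
60..61  b  (1B, 1-aligned)
61..64  -- tail padding (3B)
sizeof = 64, alignof = 8

64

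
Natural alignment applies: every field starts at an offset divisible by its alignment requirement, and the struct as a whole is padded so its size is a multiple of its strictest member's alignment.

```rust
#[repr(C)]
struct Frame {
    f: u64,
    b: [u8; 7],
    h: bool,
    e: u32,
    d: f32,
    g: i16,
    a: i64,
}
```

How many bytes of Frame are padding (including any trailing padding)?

6

@0: f [8B, align 8] → 8
@8: b [7B, align 1] → 15
@15: h [1B, align 1] → 16
@16: e [4B, align 4] → 20
@20: d [4B, align 4] → 24
@24: g [2B, align 2] → 26
+6 pad (align 8)
@32: a [8B, align 8] → 40
size 40, align 8
data bytes 34, size 40 → padding 6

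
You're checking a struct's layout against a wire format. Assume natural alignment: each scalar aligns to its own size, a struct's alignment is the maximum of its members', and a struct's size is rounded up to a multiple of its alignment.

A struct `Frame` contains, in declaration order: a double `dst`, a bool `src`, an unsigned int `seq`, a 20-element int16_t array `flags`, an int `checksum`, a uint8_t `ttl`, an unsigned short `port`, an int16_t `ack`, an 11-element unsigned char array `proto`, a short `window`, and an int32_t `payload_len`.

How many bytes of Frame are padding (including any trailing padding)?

0..8  dst  (8B, 8-aligned)
8..9  src  (1B, 1-aligned)
9..12  -- padding (3B)
12..16  seq  (4B, 4-aligned)
16..56  flags  (40B, 2-aligned)
56..60  checksum  (4B, 4-aligned)
60..61  ttl  (1B, 1-aligned)
61..62  -- padding (1B)
62..64  port  (2B, 2-aligned)
64..66  ack  (2B, 2-aligned)
66..77  proto  (11B, 1-aligned)
77..78  -- padding (1B)
78..80  window  (2B, 2-aligned)
80..84  payload_len  (4B, 4-aligned)
84..88  -- tail padding (4B)
sizeof = 88, alignof = 8
data bytes 79, size 88 → padding 9

9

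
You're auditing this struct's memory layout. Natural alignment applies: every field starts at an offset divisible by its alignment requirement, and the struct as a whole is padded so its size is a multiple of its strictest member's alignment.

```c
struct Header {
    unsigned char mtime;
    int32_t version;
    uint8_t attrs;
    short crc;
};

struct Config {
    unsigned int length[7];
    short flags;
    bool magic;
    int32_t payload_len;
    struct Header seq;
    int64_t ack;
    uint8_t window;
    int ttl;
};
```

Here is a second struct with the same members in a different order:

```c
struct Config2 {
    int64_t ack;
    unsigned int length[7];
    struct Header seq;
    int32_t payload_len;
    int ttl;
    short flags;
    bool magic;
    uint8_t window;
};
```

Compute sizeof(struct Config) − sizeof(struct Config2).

0

Header: 0..1  mtime  (1B, 1-aligned); 1..4  -- padding (3B); 4..8  version  (4B, 4-aligned); 8..9  attrs  (1B, 1-aligned); 9..10  -- padding (1B); 10..12  crc  (2B, 2-aligned); sizeof = 12, alignof = 4
0..28  length  (28B, 4-aligned)
28..30  flags  (2B, 2-aligned)
30..31  magic  (1B, 1-aligned)
31..32  -- padding (1B)
32..36  payload_len  (4B, 4-aligned)
36..48  seq  (12B, 4-aligned)
48..56  ack  (8B, 8-aligned)
56..57  window  (1B, 1-aligned)
57..60  -- padding (3B)
60..64  ttl  (4B, 4-aligned)
sizeof = 64, alignof = 8
— Config2 —
0..8  ack  (8B, 8-aligned)
8..36  length  (28B, 4-aligned)
36..48  seq  (12B, 4-aligned)
48..52  payload_len  (4B, 4-aligned)
52..56  ttl  (4B, 4-aligned)
56..58  flags  (2B, 2-aligned)
58..59  magic  (1B, 1-aligned)
59..60  window  (1B, 1-aligned)
60..64  -- tail padding (4B)
sizeof = 64, alignof = 8
64 − 64 = 0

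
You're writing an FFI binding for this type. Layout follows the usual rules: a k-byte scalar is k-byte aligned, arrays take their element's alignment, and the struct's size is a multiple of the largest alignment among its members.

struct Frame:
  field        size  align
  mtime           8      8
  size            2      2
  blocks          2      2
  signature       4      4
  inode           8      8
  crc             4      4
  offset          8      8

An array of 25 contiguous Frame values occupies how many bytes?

1000

mtime at 0 (size 8, align 8) → ends 8
size at 8 (size 2, align 2) → ends 10
blocks at 10 (size 2, align 2) → ends 12
signature at 12 (size 4, align 4) → ends 16
inode at 16 (size 8, align 8) → ends 24
crc at 24 (size 4, align 4) → ends 28
pad 4 to align 8 for offset
offset at 32 (size 8, align 8) → ends 40
total 40 bytes, alignment 8
array of 25: 25 × 40 = 1000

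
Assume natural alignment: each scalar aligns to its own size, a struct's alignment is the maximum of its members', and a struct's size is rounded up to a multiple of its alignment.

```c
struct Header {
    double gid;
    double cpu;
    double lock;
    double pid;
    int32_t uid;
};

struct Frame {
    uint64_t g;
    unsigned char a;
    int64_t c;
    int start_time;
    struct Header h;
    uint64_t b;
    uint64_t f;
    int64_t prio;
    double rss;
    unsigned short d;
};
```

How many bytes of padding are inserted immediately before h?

4

Header: gid at 0 (size 8, align 8) → ends 8; cpu at 8 (size 8, align 8) → ends 16; lock at 16 (size 8, align 8) → ends 24; pid at 24 (size 8, align 8) → ends 32; uid at 32 (size 4, align 4) → ends 36; tail pad 4 to reach multiple of 8; total 40 bytes, alignment 8
g at 0 (size 8, align 8) → ends 8
a at 8 (size 1, align 1) → ends 9
pad 7 to align 8 for c
c at 16 (size 8, align 8) → ends 24
start_time at 24 (size 4, align 4) → ends 28
pad 4 to align 8 for h
h at 32 (size 40, align 8) → ends 72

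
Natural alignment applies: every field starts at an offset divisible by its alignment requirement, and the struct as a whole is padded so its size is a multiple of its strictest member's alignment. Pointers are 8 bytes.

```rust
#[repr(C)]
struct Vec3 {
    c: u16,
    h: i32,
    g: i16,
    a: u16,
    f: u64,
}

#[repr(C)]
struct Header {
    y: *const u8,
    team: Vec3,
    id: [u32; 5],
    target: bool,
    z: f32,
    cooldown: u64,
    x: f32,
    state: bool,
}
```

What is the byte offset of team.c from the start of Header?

Vec3: 0..2  c  (2B, 2-aligned); 2..4  -- padding (2B); 4..8  h  (4B, 4-aligned); 8..10  g  (2B, 2-aligned); 10..12  a  (2B, 2-aligned); 12..16  -- padding (4B); 16..24  f  (8B, 8-aligned); sizeof = 24, alignof = 8
0..8  y  (8B, 8-aligned)
8..32  team  (24B, 8-aligned)
within Vec3: c at 0
8 + 0 = 8

8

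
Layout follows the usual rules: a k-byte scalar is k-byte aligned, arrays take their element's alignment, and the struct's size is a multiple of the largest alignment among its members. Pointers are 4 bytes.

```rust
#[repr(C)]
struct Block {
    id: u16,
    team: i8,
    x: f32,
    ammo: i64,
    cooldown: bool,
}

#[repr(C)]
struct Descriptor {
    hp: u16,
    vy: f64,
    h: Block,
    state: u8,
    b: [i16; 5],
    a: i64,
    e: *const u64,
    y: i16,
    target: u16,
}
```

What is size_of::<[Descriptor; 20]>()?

1440

Block: @0: id [2B, align 2] → 2; @2: team [1B, align 1] → 3; +1 pad (align 4); @4: x [4B, align 4] → 8; @8: ammo [8B, align 8] → 16; @16: cooldown [1B, align 1] → 17; +7 tail pad (align 8); size 24, align 8
@0: hp [2B, align 2] → 2
+6 pad (align 8)
@8: vy [8B, align 8] → 16
@16: h [24B, align 8] → 40
@40: state [1B, align 1] → 41
+1 pad (align 2)
@42: b [10B, align 2] → 52
+4 pad (align 8)
@56: a [8B, align 8] → 64
@64: e [4B, align 4] → 68
@68: y [2B, align 2] → 70
@70: target [2B, align 2] → 72
size 72, align 8
array of 20: 20 × 72 = 1440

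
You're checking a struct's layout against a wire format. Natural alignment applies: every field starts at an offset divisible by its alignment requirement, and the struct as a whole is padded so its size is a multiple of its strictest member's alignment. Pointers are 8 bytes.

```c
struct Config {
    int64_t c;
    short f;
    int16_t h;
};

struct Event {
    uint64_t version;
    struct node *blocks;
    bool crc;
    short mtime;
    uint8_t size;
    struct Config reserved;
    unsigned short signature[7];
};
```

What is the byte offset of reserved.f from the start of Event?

32

Config: 0..8  c  (8B, 8-aligned); 8..10  f  (2B, 2-aligned); 10..12  h  (2B, 2-aligned); 12..16  -- tail padding (4B); sizeof = 16, alignof = 8
0..8  version  (8B, 8-aligned)
8..16  blocks  (8B, 8-aligned)
16..17  crc  (1B, 1-aligned)
17..18  -- padding (1B)
18..20  mtime  (2B, 2-aligned)
20..21  size  (1B, 1-aligned)
21..24  -- padding (3B)
24..40  reserved  (16B, 8-aligned)
within Config: f at 8
24 + 8 = 32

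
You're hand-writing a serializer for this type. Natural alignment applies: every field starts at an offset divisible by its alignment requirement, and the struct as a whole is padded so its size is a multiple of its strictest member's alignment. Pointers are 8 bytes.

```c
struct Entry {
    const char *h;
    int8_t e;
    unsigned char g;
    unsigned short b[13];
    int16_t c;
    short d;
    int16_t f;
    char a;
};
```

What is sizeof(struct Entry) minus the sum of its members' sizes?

5

h at 0 (size 8, align 8) → ends 8
e at 8 (size 1, align 1) → ends 9
g at 9 (size 1, align 1) → ends 10
b at 10 (size 26, align 2) → ends 36
c at 36 (size 2, align 2) → ends 38
d at 38 (size 2, align 2) → ends 40
f at 40 (size 2, align 2) → ends 42
a at 42 (size 1, align 1) → ends 43
tail pad 5 to reach multiple of 8
total 48 bytes, alignment 8
data bytes 43, size 48 → padding 5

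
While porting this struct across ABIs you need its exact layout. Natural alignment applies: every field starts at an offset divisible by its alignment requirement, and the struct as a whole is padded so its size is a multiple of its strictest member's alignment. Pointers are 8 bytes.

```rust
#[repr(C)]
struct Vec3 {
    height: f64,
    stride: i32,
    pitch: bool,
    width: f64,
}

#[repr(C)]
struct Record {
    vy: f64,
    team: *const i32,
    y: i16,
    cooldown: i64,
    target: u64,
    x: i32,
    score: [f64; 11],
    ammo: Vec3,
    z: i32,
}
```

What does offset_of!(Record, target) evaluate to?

32

Vec3: @0: height [8B, align 8] → 8; @8: stride [4B, align 4] → 12; @12: pitch [1B, align 1] → 13; +3 pad (align 8); @16: width [8B, align 8] → 24; size 24, align 8
@0: vy [8B, align 8] → 8
@8: team [8B, align 8] → 16
@16: y [2B, align 2] → 18
+6 pad (align 8)
@24: cooldown [8B, align 8] → 32
@32: target [8B, align 8] → 40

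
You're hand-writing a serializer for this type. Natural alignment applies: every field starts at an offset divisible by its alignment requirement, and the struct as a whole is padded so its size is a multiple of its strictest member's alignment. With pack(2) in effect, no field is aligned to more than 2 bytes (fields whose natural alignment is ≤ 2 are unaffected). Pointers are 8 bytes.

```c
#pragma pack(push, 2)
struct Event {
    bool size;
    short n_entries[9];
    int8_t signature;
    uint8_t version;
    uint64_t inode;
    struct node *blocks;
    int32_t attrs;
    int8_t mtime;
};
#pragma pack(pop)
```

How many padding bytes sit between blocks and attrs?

0..1  size  (1B, 1-aligned)
1..2  -- padding (1B)
2..20  n_entries  (18B, 2-aligned)
20..21  signature  (1B, 1-aligned)
21..22  version  (1B, 1-aligned)
22..30  inode  (8B, 2-aligned)
30..38  blocks  (8B, 2-aligned)
38..42  attrs  (4B, 2-aligned)

0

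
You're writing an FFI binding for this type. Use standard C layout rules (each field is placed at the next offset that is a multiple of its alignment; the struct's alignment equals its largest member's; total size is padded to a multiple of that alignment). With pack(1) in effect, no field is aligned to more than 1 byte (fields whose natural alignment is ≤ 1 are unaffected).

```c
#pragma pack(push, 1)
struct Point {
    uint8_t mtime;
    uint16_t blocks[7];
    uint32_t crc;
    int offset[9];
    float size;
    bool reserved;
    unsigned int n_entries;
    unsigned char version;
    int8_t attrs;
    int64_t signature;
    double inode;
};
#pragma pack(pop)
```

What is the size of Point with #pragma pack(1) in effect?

82

mtime at 0 (size 1, align 1) → ends 1
blocks at 1 (size 14, align 1) → ends 15
crc at 15 (size 4, align 1) → ends 19
offset at 19 (size 36, align 1) → ends 55
size at 55 (size 4, align 1) → ends 59
reserved at 59 (size 1, align 1) → ends 60
n_entries at 60 (size 4, align 1) → ends 64
version at 64 (size 1, align 1) → ends 65
attrs at 65 (size 1, align 1) → ends 66
signature at 66 (size 8, align 1) → ends 74
inode at 74 (size 8, align 1) → ends 82
total 82 bytes, alignment 1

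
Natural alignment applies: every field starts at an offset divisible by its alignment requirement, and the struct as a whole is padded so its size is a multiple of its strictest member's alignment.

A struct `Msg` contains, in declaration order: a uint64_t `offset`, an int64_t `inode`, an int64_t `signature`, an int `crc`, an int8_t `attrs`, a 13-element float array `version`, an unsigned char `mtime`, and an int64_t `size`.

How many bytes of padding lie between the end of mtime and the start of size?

3

offset at 0 (size 8, align 8) → ends 8
inode at 8 (size 8, align 8) → ends 16
signature at 16 (size 8, align 8) → ends 24
crc at 24 (size 4, align 4) → ends 28
attrs at 28 (size 1, align 1) → ends 29
pad 3 to align 4 for version
version at 32 (size 52, align 4) → ends 84
mtime at 84 (size 1, align 1) → ends 85
pad 3 to align 8 for size
size at 88 (size 8, align 8) → ends 96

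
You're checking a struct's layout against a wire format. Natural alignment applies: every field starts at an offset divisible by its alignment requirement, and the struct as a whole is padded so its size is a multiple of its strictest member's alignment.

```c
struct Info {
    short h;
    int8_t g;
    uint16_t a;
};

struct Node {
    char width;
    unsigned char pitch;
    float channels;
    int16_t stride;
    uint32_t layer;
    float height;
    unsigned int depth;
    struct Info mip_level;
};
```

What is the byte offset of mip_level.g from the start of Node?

Info: h at 0 (size 2, align 2) → ends 2; g at 2 (size 1, align 1) → ends 3; pad 1 to align 2 for a; a at 4 (size 2, align 2) → ends 6; total 6 bytes, alignment 2
width at 0 (size 1, align 1) → ends 1
pitch at 1 (size 1, align 1) → ends 2
pad 2 to align 4 for channels
channels at 4 (size 4, align 4) → ends 8
stride at 8 (size 2, align 2) → ends 10
pad 2 to align 4 for layer
layer at 12 (size 4, align 4) → ends 16
height at 16 (size 4, align 4) → ends 20
depth at 20 (size 4, align 4) → ends 24
mip_level at 24 (size 6, align 2) → ends 30
within Info: g at 2
24 + 2 = 26

26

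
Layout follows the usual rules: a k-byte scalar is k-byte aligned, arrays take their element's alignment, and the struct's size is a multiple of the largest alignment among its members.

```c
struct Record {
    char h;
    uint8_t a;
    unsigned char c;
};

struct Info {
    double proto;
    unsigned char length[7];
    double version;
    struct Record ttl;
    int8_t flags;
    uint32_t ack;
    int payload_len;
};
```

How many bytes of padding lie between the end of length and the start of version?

Record: 0..1  h  (1B, 1-aligned); 1..2  a  (1B, 1-aligned); 2..3  c  (1B, 1-aligned); sizeof = 3, alignof = 1
0..8  proto  (8B, 8-aligned)
8..15  length  (7B, 1-aligned)
15..16  -- padding (1B)
16..24  version  (8B, 8-aligned)

1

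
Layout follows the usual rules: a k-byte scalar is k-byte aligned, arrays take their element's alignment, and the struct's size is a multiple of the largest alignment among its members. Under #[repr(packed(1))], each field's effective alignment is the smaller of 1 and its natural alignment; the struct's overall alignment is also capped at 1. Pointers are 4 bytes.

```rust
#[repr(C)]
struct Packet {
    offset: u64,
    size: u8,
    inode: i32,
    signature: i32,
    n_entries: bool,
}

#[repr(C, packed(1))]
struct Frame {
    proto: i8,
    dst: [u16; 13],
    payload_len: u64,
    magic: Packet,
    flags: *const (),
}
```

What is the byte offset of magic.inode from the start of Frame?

47

Packet: @0: offset [8B, align 8] → 8; @8: size [1B, align 1] → 9; +3 pad (align 4); @12: inode [4B, align 4] → 16; @16: signature [4B, align 4] → 20; @20: n_entries [1B, align 1] → 21; +3 tail pad (align 8); size 24, align 8
@0: proto [1B, align 1] → 1
@1: dst [26B, align 1] → 27
@27: payload_len [8B, align 1] → 35
@35: magic [24B, align 1] → 59
within Packet: inode at 12
35 + 12 = 47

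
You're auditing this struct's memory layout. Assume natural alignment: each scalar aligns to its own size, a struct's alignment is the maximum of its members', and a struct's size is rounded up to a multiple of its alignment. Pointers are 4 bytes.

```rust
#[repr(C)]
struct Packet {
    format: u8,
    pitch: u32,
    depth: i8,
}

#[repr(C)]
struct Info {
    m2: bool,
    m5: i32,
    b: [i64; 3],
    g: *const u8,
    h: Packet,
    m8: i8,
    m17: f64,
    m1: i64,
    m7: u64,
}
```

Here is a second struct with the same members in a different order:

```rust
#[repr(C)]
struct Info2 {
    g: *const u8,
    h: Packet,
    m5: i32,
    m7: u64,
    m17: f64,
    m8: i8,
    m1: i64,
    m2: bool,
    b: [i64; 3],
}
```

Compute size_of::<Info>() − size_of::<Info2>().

-8

Packet: @0: format [1B, align 1] → 1; +3 pad (align 4); @4: pitch [4B, align 4] → 8; @8: depth [1B, align 1] → 9; +3 tail pad (align 4); size 12, align 4
@0: m2 [1B, align 1] → 1
+3 pad (align 4)
@4: m5 [4B, align 4] → 8
@8: b [24B, align 8] → 32
@32: g [4B, align 4] → 36
@36: h [12B, align 4] → 48
@48: m8 [1B, align 1] → 49
+7 pad (align 8)
@56: m17 [8B, align 8] → 64
@64: m1 [8B, align 8] → 72
@72: m7 [8B, align 8] → 80
size 80, align 8
— Info2 —
@0: g [4B, align 4] → 4
@4: h [12B, align 4] → 16
@16: m5 [4B, align 4] → 20
+4 pad (align 8)
@24: m7 [8B, align 8] → 32
@32: m17 [8B, align 8] → 40
@40: m8 [1B, align 1] → 41
+7 pad (align 8)
@48: m1 [8B, align 8] → 56
@56: m2 [1B, align 1] → 57
+7 pad (align 8)
@64: b [24B, align 8] → 88
size 88, align 8
80 − 88 = -8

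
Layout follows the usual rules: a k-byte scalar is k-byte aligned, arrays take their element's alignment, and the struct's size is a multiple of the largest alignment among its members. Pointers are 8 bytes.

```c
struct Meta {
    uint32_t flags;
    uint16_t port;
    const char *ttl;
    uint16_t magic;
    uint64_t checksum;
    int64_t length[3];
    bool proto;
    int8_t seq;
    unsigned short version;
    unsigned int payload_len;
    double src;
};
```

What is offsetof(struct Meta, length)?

32

flags at 0 (size 4, align 4) → ends 4
port at 4 (size 2, align 2) → ends 6
pad 2 to align 8 for ttl
ttl at 8 (size 8, align 8) → ends 16
magic at 16 (size 2, align 2) → ends 18
pad 6 to align 8 for checksum
checksum at 24 (size 8, align 8) → ends 32
length at 32 (size 24, align 8) → ends 56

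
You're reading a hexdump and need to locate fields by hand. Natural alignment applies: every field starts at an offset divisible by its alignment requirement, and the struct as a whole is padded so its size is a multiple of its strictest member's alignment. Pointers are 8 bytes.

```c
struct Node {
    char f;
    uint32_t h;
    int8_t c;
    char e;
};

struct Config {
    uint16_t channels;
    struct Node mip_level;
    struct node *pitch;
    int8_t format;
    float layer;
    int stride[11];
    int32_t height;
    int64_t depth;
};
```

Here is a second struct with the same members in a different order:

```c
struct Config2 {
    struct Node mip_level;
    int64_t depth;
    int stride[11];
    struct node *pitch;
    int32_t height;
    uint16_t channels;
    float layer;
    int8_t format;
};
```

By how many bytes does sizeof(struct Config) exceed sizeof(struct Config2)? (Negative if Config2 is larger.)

-8

Node: 0..1  f  (1B, 1-aligned); 1..4  -- padding (3B); 4..8  h  (4B, 4-aligned); 8..9  c  (1B, 1-aligned); 9..10  e  (1B, 1-aligned); 10..12  -- tail padding (2B); sizeof = 12, alignof = 4
0..2  channels  (2B, 2-aligned)
2..4  -- padding (2B)
4..16  mip_level  (12B, 4-aligned)
16..24  pitch  (8B, 8-aligned)
24..25  format  (1B, 1-aligned)
25..28  -- padding (3B)
28..32  layer  (4B, 4-aligned)
32..76  stride  (44B, 4-aligned)
76..80  height  (4B, 4-aligned)
80..88  depth  (8B, 8-aligned)
sizeof = 88, alignof = 8
— Config2 —
0..12  mip_level  (12B, 4-aligned)
12..16  -- padding (4B)
16..24  depth  (8B, 8-aligned)
24..68  stride  (44B, 4-aligned)
68..72  -- padding (4B)
72..80  pitch  (8B, 8-aligned)
80..84  height  (4B, 4-aligned)
84..86  channels  (2B, 2-aligned)
86..88  -- padding (2B)
88..92  layer  (4B, 4-aligned)
92..93  format  (1B, 1-aligned)
93..96  -- tail padding (3B)
sizeof = 96, alignof = 8
88 − 96 = -8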